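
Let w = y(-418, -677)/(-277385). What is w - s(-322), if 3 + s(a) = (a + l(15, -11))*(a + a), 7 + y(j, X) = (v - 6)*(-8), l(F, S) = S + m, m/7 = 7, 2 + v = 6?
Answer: -50731774814/277385 ≈ -1.8289e+5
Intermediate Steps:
v = 4 (v = -2 + 6 = 4)
m = 49 (m = 7*7 = 49)
l(F, S) = 49 + S (l(F, S) = S + 49 = 49 + S)
y(j, X) = 9 (y(j, X) = -7 + (4 - 6)*(-8) = -7 - 2*(-8) = -7 + 16 = 9)
s(a) = -3 + 2*a*(38 + a) (s(a) = -3 + (a + (49 - 11))*(a + a) = -3 + (a + 38)*(2*a) = -3 + (38 + a)*(2*a) = -3 + 2*a*(38 + a))
w = -9/277385 (w = 9/(-277385) = 9*(-1/277385) = -9/277385 ≈ -3.2446e-5)
w - s(-322) = -9/277385 - (-3 + 2*(-322)² + 76*(-322)) = -9/277385 - (-3 + 2*103684 - 24472) = -9/277385 - (-3 + 207368 - 24472) = -9/277385 - 1*182893 = -9/277385 - 182893 = -50731774814/277385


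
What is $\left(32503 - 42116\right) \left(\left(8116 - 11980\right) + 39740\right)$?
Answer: $-344875988$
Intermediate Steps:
$\left(32503 - 42116\right) \left(\left(8116 - 11980\right) + 39740\right) = - 9613 \left(-3864 + 39740\right) = \left(-9613\right) 35876 = -344875988$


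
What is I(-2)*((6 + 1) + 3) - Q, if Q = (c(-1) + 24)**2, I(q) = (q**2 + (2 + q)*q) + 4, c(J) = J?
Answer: -449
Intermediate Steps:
I(q) = 4 + q**2 + q*(2 + q) (I(q) = (q**2 + q*(2 + q)) + 4 = 4 + q**2 + q*(2 + q))
Q = 529 (Q = (-1 + 24)**2 = 23**2 = 529)
I(-2)*((6 + 1) + 3) - Q = (4 + 2*(-2) + 2*(-2)**2)*((6 + 1) + 3) - 1*529 = (4 - 4 + 2*4)*(7 + 3) - 529 = (4 - 4 + 8)*10 - 529 = 8*10 - 529 = 80 - 529 = -449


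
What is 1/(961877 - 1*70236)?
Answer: 1/891641 ≈ 1.1215e-6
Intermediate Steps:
1/(961877 - 1*70236) = 1/(961877 - 70236) = 1/891641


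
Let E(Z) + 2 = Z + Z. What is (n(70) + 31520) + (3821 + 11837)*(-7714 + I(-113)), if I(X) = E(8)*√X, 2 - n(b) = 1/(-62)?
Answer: -7486765979/62 + 219212*I*√113 ≈ -1.2075e+8 + 2.3303e+6*I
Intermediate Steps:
E(Z) = -2 + 2*Z (E(Z) = -2 + (Z + Z) = -2 + 2*Z)
n(b) = 125/62 (n(b) = 2 - 1/(-62) = 2 - 1*(-1/62) = 2 + 1/62 = 125/62)
I(X) = 14*√X (I(X) = (-2 + 2*8)*√X = (-2 + 16)*√X = 14*√X)
(n(70) + 31520) + (3821 + 11837)*(-7714 + I(-113)) = (125/62 + 31520) + (3821 + 11837)*(-7714 + 14*√(-113)) = 1954365/62 + 15658*(-7714 + 14*(I*√113)) = 1954365/62 + 15658*(-7714 + 14*I*√113) = 1954365/62 + (-120785812 + 219212*I*√113) = -7486765979/62 + 219212*I*√113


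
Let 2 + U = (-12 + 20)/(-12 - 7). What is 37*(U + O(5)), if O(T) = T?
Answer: 1813/19 ≈ 95.421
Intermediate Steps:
U = -46/19 (U = -2 + (-12 + 20)/(-12 - 7) = -2 + 8/(-19) = -2 + 8*(-1/19) = -2 - 8/19 = -46/19 ≈ -2.4211)
37*(U + O(5)) = 37*(-46/19 + 5) = 37*(49/19) = 1813/19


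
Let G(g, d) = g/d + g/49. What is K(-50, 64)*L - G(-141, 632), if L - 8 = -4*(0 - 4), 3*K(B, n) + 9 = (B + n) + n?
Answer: 17190357/30968 ≈ 555.10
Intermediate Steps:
G(g, d) = g/49 + g/d (G(g, d) = g/d + g*(1/49) = g/d + g/49 = g/49 + g/d)
K(B, n) = -3 + B/3 + 2*n/3 (K(B, n) = -3 + ((B + n) + n)/3 = -3 + (B + 2*n)/3 = -3 + (B/3 + 2*n/3) = -3 + B/3 + 2*n/3)
L = 24 (L = 8 - 4*(0 - 4) = 8 - 4*(-4) = 8 + 16 = 24)
K(-50, 64)*L - G(-141, 632) = (-3 + (⅓)*(-50) + (⅔)*64)*24 - ((1/49)*(-141) - 141/632) = (-3 - 50/3 + 128/3)*24 - (-141/49 - 141*1/632) = 23*24 - (-141/49 - 141/632) = 552 - 1*(-96021/30968) = 552 + 96021/30968 = 17190357/30968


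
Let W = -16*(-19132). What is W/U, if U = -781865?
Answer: -306112/781865 ≈ -0.39152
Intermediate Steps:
W = 306112
W/U = 306112/(-781865) = 306112*(-1/781865) = -306112/781865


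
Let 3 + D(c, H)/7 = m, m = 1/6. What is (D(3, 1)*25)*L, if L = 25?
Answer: -74375/6 ≈ -12396.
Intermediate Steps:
m = 1/6 ≈ 0.16667
D(c, H) = -119/6 (D(c, H) = -21 + 7*(1/6) = -21 + 7/6 = -119/6)
(D(3, 1)*25)*L = -119/6*25*25 = -2975/6*25 = -74375/6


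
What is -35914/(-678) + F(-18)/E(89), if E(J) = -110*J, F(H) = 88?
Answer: 7989509/150855 ≈ 52.961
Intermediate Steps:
-35914/(-678) + F(-18)/E(89) = -35914/(-678) + 88/((-110*89)) = -35914*(-1/678) + 88/(-9790) = 17957/339 + 88*(-1/9790) = 17957/339 - 4/445 = 7989509/150855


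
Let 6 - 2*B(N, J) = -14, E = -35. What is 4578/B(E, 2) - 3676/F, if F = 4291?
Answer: 9803719/21455 ≈ 456.94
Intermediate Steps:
B(N, J) = 10 (B(N, J) = 3 - ½*(-14) = 3 + 7 = 10)
4578/B(E, 2) - 3676/F = 4578/10 - 3676/4291 = 4578*(⅒) - 3676*1/4291 = 2289/5 - 3676/4291 = 9803719/21455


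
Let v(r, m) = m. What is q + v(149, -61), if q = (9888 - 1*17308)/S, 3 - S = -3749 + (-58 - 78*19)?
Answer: -11794/189 ≈ -62.402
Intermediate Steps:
S = 5292 (S = 3 - (-3749 + (-58 - 78*19)) = 3 - (-3749 + (-58 - 1482)) = 3 - (-3749 - 1540) = 3 - 1*(-5289) = 3 + 5289 = 5292)
q = -265/189 (q = (9888 - 1*17308)/5292 = (9888 - 17308)*(1/5292) = -7420*1/5292 = -265/189 ≈ -1.4021)
q + v(149, -61) = -265/189 - 61 = -11794/189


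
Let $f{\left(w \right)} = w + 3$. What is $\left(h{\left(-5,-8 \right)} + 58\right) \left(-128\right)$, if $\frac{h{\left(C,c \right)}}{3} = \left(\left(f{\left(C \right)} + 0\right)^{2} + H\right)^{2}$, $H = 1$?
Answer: $-17024$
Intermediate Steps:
$f{\left(w \right)} = 3 + w$
$h{\left(C,c \right)} = 3 \left(1 + \left(3 + C\right)^{2}\right)^{2}$ ($h{\left(C,c \right)} = 3 \left(\left(\left(3 + C\right) + 0\right)^{2} + 1\right)^{2} = 3 \left(\left(3 + C\right)^{2} + 1\right)^{2} = 3 \left(1 + \left(3 + C\right)^{2}\right)^{2}$)
$\left(h{\left(-5,-8 \right)} + 58\right) \left(-128\right) = \left(3 \left(1 + \left(3 - 5\right)^{2}\right)^{2} + 58\right) \left(-128\right) = \left(3 \left(1 + \left(-2\right)^{2}\right)^{2} + 58\right) \left(-128\right) = \left(3 \left(1 + 4\right)^{2} + 58\right) \left(-128\right) = \left(3 \cdot 5^{2} + 58\right) \left(-128\right) = \left(3 \cdot 25 + 58\right) \left(-128\right) = \left(75 + 58\right) \left(-128\right) = 133 \left(-128\right) = -17024$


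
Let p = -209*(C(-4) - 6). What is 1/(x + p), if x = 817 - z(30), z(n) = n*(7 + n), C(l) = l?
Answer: 1/1797 ≈ 0.00055648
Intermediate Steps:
x = -293 (x = 817 - 30*(7 + 30) = 817 - 30*37 = 817 - 1*1110 = 817 - 1110 = -293)
p = 2090 (p = -209*(-4 - 6) = -209*(-10) = 2090)
1/(x + p) = 1/(-293 + 2090) = 1/1797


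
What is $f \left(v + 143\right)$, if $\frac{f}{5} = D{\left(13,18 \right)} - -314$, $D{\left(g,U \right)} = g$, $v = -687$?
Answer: $-889440$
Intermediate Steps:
$f = 1635$ ($f = 5 \left(13 - -314\right) = 5 \left(13 + 314\right) = 5 \cdot 327 = 1635$)
$f \left(v + 143\right) = 1635 \left(-687 + 143\right) = 1635 \left(-544\right) = -889440$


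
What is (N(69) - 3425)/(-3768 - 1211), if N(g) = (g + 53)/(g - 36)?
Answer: 112903/164307 ≈ 0.68715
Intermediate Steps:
N(g) = (53 + g)/(-36 + g)
(N(69) - 3425)/(-3768 - 1211) = ((53 + 69)/(-36 + 69) - 3425)/(-3768 - 1211) = (122/33 - 3425)/(-4979) = ((1/33)*122 - 3425)*(-1/4979) = (122/33 - 3425)*(-1/4979) = -112903/33*(-1/4979) = 112903/164307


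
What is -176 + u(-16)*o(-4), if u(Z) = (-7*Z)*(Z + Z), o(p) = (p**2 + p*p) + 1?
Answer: -118448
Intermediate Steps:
o(p) = 1 + 2*p**2 (o(p) = (p**2 + p**2) + 1 = 2*p**2 + 1 = 1 + 2*p**2)
u(Z) = -14*Z**2 (u(Z) = (-7*Z)*(2*Z) = -14*Z**2)
-176 + u(-16)*o(-4) = -176 + (-14*(-16)**2)*(1 + 2*(-4)**2) = -176 + (-14*256)*(1 + 2*16) = -176 - 3584*(1 + 32) = -176 - 3584*33 = -176 - 118272 = -118448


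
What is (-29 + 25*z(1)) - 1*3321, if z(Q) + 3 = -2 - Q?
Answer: -3500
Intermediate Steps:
z(Q) = -5 - Q (z(Q) = -3 + (-2 - Q) = -5 - Q)
(-29 + 25*z(1)) - 1*3321 = (-29 + 25*(-5 - 1*1)) - 1*3321 = (-29 + 25*(-5 - 1)) - 3321 = (-29 + 25*(-6)) - 3321 = (-29 - 150) - 3321 = -179 - 3321 = -3500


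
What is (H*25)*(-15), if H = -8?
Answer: 3000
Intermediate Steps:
(H*25)*(-15) = -8*25*(-15) = -200*(-15) = 3000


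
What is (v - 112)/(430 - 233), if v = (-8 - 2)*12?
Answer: -232/197 ≈ -1.1777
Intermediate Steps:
v = -120 (v = -10*12 = -120)
(v - 112)/(430 - 233) = (-120 - 112)/(430 - 233) = -232/197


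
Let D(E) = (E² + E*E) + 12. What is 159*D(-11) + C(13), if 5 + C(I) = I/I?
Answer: 40382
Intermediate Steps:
C(I) = -4 (C(I) = -5 + I/I = -5 + 1 = -4)
D(E) = 12 + 2*E² (D(E) = (E² + E²) + 12 = 2*E² + 12 = 12 + 2*E²)
159*D(-11) + C(13) = 159*(12 + 2*(-11)²) - 4 = 159*(12 + 2*121) - 4 = 159*(12 + 242) - 4 = 159*254 - 4 = 40386 - 4 = 40382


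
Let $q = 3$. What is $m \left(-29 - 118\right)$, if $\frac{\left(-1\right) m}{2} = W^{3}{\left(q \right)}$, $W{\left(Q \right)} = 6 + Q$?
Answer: $214326$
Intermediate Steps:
$m = -1458$ ($m = - 2 \left(6 + 3\right)^{3} = - 2 \cdot 9^{3} = \left(-2\right) 729 = -1458$)
$m \left(-29 - 118\right) = - 1458 \left(-29 - 118\right) = \left(-1458\right) \left(-147\right) = 214326$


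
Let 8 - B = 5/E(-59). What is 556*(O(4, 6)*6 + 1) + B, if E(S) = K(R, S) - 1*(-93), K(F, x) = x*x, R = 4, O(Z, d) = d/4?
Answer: 19900027/3574 ≈ 5568.0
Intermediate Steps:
O(Z, d) = d/4 (O(Z, d) = d*(¼) = d/4)
K(F, x) = x²
E(S) = 93 + S² (E(S) = S² - 1*(-93) = S² + 93 = 93 + S²)
B = 28587/3574 (B = 8 - 5/(93 + (-59)²) = 8 - 5/(93 + 3481) = 8 - 5/3574 = 28587/3574 ≈ 7.9986)
556*(O(4, 6)*6 + 1) + B = 556*(((¼)*6)*6 + 1) + 28587/3574 = 556*((3/2)*6 + 1) + 28587/3574 = 556*(9 + 1) + 28587/3574 = 556*10 + 28587/3574 = 5560 + 28587/3574 = 19900027/3574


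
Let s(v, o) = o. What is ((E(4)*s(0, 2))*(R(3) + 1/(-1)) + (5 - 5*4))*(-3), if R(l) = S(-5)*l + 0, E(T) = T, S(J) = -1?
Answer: 141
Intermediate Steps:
R(l) = -l (R(l) = -l + 0 = -l)
((E(4)*s(0, 2))*(R(3) + 1/(-1)) + (5 - 5*4))*(-3) = ((4*2)*(-1*3 + 1/(-1)) + (5 - 5*4))*(-3) = (8*(-3 - 1) + (5 - 20))*(-3) = (8*(-4) - 15)*(-3) = (-32 - 15)*(-3) = -47*(-3) = 141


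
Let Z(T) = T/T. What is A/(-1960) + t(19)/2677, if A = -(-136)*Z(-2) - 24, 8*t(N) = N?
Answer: -42167/749560 ≈ -0.056256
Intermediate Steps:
t(N) = N/8
Z(T) = 1
A = 112 (A = -(-136) - 24 = -34*(-4) - 24 = 136 - 24 = 112)
A/(-1960) + t(19)/2677 = 112/(-1960) + ((⅛)*19)/2677 = 112*(-1/1960) + (19/8)*(1/2677) = -2/35 + 19/21416 = -42167/749560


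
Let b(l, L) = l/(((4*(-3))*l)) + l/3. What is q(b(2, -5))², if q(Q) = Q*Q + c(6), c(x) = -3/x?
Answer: 529/20736 ≈ 0.025511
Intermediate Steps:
b(l, L) = -1/12 + l/3 (b(l, L) = l/((-12*l)) + l*(⅓) = l*(-1/(12*l)) + l/3 = -1/12 + l/3)
q(Q) = -½ + Q² (q(Q) = Q*Q - 3/6 = Q² - 3*⅙ = Q² - ½ = -½ + Q²)
q(b(2, -5))² = (-½ + (-1/12 + (⅓)*2)²)² = (-½ + (-1/12 + ⅔)²)² = (-½ + (7/12)²)² = (-½ + 49/144)² = (-23/144)² = 529/20736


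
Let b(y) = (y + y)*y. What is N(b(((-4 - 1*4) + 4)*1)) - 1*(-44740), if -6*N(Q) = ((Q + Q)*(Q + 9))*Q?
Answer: 92236/3 ≈ 30745.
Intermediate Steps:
b(y) = 2*y**2 (b(y) = (2*y)*y = 2*y**2)
N(Q) = -Q**2*(9 + Q)/3 (N(Q) = -(Q + Q)*(Q + 9)*Q/6 = -(2*Q)*(9 + Q)*Q/6 = -2*Q*(9 + Q)*Q/6 = -Q**2*(9 + Q)/3)
N(b(((-4 - 1*4) + 4)*1)) - 1*(-44740) = (2*(((-4 - 1*4) + 4)*1)**2)**2*(-9 - 2*(((-4 - 1*4) + 4)*1)**2)/3 - 1*(-44740) = (2*(((-4 - 4) + 4)*1)**2)**2*(-9 - 2*(((-4 - 4) + 4)*1)**2)/3 + 44740 = (2*((-8 + 4)*1)**2)**2*(-9 - 2*((-8 + 4)*1)**2)/3 + 44740 = (2*(-4*1)**2)**2*(-9 - 2*(-4*1)**2)/3 + 44740 = (2*(-4)**2)**2*(-9 - 2*(-4)**2)/3 + 44740 = (2*16)**2*(-9 - 2*16)/3 + 44740 = (1/3)*32**2*(-9 - 1*32) + 44740 = (1/3)*1024*(-9 - 32) + 44740 = (1/3)*1024*(-41) + 44740 = -41984/3 + 44740 = 92236/3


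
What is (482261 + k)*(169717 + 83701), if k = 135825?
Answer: 156634117948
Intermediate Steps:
(482261 + k)*(169717 + 83701) = (482261 + 135825)*(169717 + 83701) = 618086*253418 = 156634117948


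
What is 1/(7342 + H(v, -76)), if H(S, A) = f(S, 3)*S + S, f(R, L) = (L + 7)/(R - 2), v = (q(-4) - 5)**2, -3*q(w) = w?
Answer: 927/6829387 ≈ 0.00013574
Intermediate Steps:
q(w) = -w/3
v = 121/9 (v = (-1/3*(-4) - 5)**2 = (4/3 - 5)**2 = (-11/3)**2 = 121/9 ≈ 13.444)
f(R, L) = (7 + L)/(-2 + R)
H(S, A) = S + 10*S/(-2 + S) (H(S, A) = ((7 + 3)/(-2 + S))*S + S = (10/(-2 + S))*S + S = 10*S/(-2 + S) + S = S + 10*S/(-2 + S))
1/(7342 + H(v, -76)) = 1/(7342 + 121*(8 + 121/9)/(9*(-2 + 121/9))) = 1/(7342 + (121/9)*(193/9)/(103/9)) = 1/(7342 + (121/9)*(9/103)*(193/9)) = 1/(7342 + 23353/927) = 1/(6829387/927) = 927/6829387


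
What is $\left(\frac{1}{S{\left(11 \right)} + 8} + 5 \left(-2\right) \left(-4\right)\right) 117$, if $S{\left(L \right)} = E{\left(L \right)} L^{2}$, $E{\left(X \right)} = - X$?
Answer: $\frac{687947}{147} \approx 4679.9$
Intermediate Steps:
$S{\left(L \right)} = - L^{3}$ ($S{\left(L \right)} = - L L^{2} = - L^{3}$)
$\left(\frac{1}{S{\left(11 \right)} + 8} + 5 \left(-2\right) \left(-4\right)\right) 117 = \left(\frac{1}{- 11^{3} + 8} + 5 \left(-2\right) \left(-4\right)\right) 117 = \left(\frac{1}{\left(-1\right) 1331 + 8} - -40\right) 117 = \left(\frac{1}{-1331 + 8} + 40\right) 117 = \left(\frac{1}{-1323} + 40\right) 117 = \left(- \frac{1}{1323} + 40\right) 117 = \frac{52919}{1323} \cdot 117 = \frac{687947}{147}$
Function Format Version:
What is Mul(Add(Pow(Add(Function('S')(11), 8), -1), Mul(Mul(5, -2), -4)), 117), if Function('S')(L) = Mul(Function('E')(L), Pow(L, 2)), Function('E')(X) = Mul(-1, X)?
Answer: Rational(687947, 147) ≈ 4679.9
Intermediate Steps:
Function('S')(L) = Mul(-1, Pow(L, 3)) (Function('S')(L) = Mul(Mul(-1, L), Pow(L, 2)) = Mul(-1, Pow(L, 3)))
Mul(Add(Pow(Add(Function('S')(11), 8), -1), Mul(Mul(5, -2), -4)), 117) = Mul(Add(Pow(Add(Mul(-1, Pow(11, 3)), 8), -1), Mul(Mul(5, -2), -4)), 117) = Mul(Add(Pow(Add(Mul(-1, 1331), 8), -1), Mul(-10, -4)), 117) = Mul(Add(Pow(Add(-1331, 8), -1), 40), 117) = Mul(Add(Pow(-1323, -1), 40), 117) = Mul(Add(Rational(-1, 1323), 40), 117) = Mul(Rational(52919, 1323), 117) = Rational(687947, 147)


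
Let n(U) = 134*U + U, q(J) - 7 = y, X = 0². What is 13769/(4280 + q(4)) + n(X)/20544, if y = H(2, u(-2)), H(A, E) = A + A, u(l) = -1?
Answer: 1967/613 ≈ 3.2088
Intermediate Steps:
H(A, E) = 2*A
X = 0
y = 4 (y = 2*2 = 4)
q(J) = 11 (q(J) = 7 + 4 = 11)
n(U) = 135*U
13769/(4280 + q(4)) + n(X)/20544 = 13769/(4280 + 11) + (135*0)/20544 = 13769/4291 + 0*(1/20544) = 13769*(1/4291) + 0 = 1967/613 + 0 = 1967/613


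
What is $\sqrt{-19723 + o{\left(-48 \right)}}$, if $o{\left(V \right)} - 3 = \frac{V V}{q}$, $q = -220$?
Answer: $\frac{2 i \sqrt{14921170}}{55} \approx 140.47 i$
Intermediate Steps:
$o{\left(V \right)} = 3 - \frac{V^{2}}{220}$ ($o{\left(V \right)} = 3 + \frac{V V}{-220} = 3 + V^{2} \left(- \frac{1}{220}\right) = 3 - \frac{V^{2}}{220}$)
$\sqrt{-19723 + o{\left(-48 \right)}} = \sqrt{-19723 + \left(3 - \frac{\left(-48\right)^{2}}{220}\right)} = \sqrt{-19723 + \left(3 - \frac{576}{55}\right)} = \sqrt{-19723 - \frac{411}{55}} = \sqrt{- \frac{1085176}{55}} = \frac{2 i \sqrt{14921170}}{55}$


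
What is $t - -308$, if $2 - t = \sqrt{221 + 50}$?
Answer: $310 - \sqrt{271} \approx 293.54$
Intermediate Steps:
$t = 2 - \sqrt{271}$ ($t = 2 - \sqrt{221 + 50} = 2 - \sqrt{271} \approx -14.462$)
$t - -308 = \left(2 - \sqrt{271}\right) - -308 = \left(2 - \sqrt{271}\right) + 308 = 310 - \sqrt{271}$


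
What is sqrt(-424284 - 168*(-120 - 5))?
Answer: 2*I*sqrt(100821) ≈ 635.05*I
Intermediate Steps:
sqrt(-424284 - 168*(-120 - 5)) = sqrt(-424284 - 168*(-125)) = sqrt(-424284 + 21000) = sqrt(-403284) = 2*I*sqrt(100821)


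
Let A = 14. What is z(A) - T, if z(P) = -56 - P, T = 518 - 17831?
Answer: 17243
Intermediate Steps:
T = -17313
z(A) - T = (-56 - 1*14) - 1*(-17313) = (-56 - 14) + 17313 = -70 + 17313 = 17243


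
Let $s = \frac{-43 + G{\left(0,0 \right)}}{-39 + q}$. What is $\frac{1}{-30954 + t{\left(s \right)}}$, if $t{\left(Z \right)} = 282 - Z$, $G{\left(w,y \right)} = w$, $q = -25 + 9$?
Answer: $- \frac{55}{1687003} \approx -3.2602 \cdot 10^{-5}$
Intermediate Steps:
$q = -16$
$s = \frac{43}{55}$ ($s = \frac{-43 + 0}{-39 - 16} = - \frac{43}{-55} = \left(-43\right) \left(- \frac{1}{55}\right) = \frac{43}{55} \approx 0.78182$)
$\frac{1}{-30954 + t{\left(s \right)}} = \frac{1}{-30954 + \left(282 - \frac{43}{55}\right)} = \frac{1}{-30954 + \frac{15467}{55}} = \frac{1}{- \frac{1687003}{55}} = - \frac{55}{1687003}$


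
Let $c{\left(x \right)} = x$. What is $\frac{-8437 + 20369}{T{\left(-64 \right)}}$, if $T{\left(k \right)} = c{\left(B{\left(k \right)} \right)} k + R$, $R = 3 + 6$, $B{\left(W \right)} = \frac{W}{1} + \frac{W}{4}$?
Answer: $\frac{11932}{5129} \approx 2.3264$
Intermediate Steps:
$B{\left(W \right)} = \frac{5 W}{4}$ ($B{\left(W \right)} = W 1 + W \frac{1}{4} = W + \frac{W}{4} = \frac{5 W}{4}$)
$R = 9$
$T{\left(k \right)} = 9 + \frac{5 k^{2}}{4}$ ($T{\left(k \right)} = \frac{5 k}{4} k + 9 = \frac{5 k^{2}}{4} + 9 = 9 + \frac{5 k^{2}}{4}$)
$\frac{-8437 + 20369}{T{\left(-64 \right)}} = \frac{-8437 + 20369}{9 + \frac{5 \left(-64\right)^{2}}{4}} = \frac{11932}{9 + \frac{5}{4} \cdot 4096} = \frac{11932}{9 + 5120} = \frac{11932}{5129}$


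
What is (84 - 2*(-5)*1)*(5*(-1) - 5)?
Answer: -940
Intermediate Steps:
(84 - 2*(-5)*1)*(5*(-1) - 5) = (84 + 10*1)*(-5 - 5) = (84 + 10)*(-10) = 94*(-10) = -940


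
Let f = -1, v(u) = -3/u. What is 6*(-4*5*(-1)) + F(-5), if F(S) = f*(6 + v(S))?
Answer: 567/5 ≈ 113.40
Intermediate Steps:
F(S) = -6 + 3/S (F(S) = -(6 - 3/S) = -6 + 3/S)
6*(-4*5*(-1)) + F(-5) = 6*(-4*5*(-1)) + (-6 + 3/(-5)) = 6*(-20*(-1)) + (-6 + 3*(-1/5)) = 6*20 + (-6 - 3/5) = 120 - 33/5 = 567/5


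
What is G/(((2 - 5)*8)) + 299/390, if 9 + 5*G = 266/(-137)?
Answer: 4701/5480 ≈ 0.85785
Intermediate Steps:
G = -1499/685 (G = -9/5 + (266/(-137))/5 = -9/5 + (266*(-1/137))/5 = -9/5 + (⅕)*(-266/137) = -9/5 - 266/685 = -1499/685 ≈ -2.1883)
G/(((2 - 5)*8)) + 299/390 = -1499*1/(8*(2 - 5))/685 + 299/390 = -1499/(685*((-3*8))) + 299*(1/390) = -1499/685/(-24) + 23/30 = -1499/685*(-1/24) + 23/30 = 1499/16440 + 23/30 = 4701/5480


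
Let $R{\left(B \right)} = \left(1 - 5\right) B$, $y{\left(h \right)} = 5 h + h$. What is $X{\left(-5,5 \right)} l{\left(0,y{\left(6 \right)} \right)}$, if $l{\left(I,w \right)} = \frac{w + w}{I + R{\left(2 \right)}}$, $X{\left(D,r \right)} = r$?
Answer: $-45$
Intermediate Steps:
$y{\left(h \right)} = 6 h$
$R{\left(B \right)} = - 4 B$
$l{\left(I,w \right)} = \frac{2 w}{-8 + I}$ ($l{\left(I,w \right)} = \frac{w + w}{I - 8} = \frac{2 w}{I - 8} = \frac{2 w}{-8 + I}$)
$X{\left(-5,5 \right)} l{\left(0,y{\left(6 \right)} \right)} = 5 \frac{2 \cdot 6 \cdot 6}{-8 + 0} = 5 \cdot 2 \cdot 36 \frac{1}{-8} = 5 \cdot 2 \cdot 36 \left(- \frac{1}{8}\right) = 5 \left(-9\right) = -45$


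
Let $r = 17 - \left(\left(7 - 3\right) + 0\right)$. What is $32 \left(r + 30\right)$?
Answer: $1376$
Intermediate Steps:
$r = 13$ ($r = 17 - \left(4 + 0\right) = 17 - 4 = 13$)
$32 \left(r + 30\right) = 32 \left(13 + 30\right) = 32 \cdot 43 = 1376$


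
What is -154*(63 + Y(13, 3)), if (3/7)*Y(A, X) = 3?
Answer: -10780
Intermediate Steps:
Y(A, X) = 7 (Y(A, X) = (7/3)*3 = 7)
-154*(63 + Y(13, 3)) = -154*(63 + 7) = -154*70 = -10780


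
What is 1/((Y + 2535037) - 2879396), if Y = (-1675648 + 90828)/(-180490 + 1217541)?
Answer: -1037051/357119430129 ≈ -2.9039e-6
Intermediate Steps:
Y = -1584820/1037051 ≈ -1.5282
1/((Y + 2535037) - 2879396) = 1/((-1584820/1037051 + 2535037) - 2879396) = 1/(2628961071067/1037051 - 2879396) = 1/(-357119430129/1037051) = -1037051/357119430129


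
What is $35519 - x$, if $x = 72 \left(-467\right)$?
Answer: $69143$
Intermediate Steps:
$x = -33624$
$35519 - x = 35519 - -33624 = 35519 + 33624 = 69143$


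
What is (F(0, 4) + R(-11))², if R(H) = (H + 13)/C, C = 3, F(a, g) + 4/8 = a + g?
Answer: 625/36 ≈ 17.361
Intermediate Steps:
F(a, g) = -½ + a + g (F(a, g) = -½ + (a + g) = -½ + a + g)
R(H) = 13/3 + H/3 (R(H) = (H + 13)/3 = (13 + H)*(⅓) = 13/3 + H/3)
(F(0, 4) + R(-11))² = ((-½ + 0 + 4) + (13/3 + (⅓)*(-11)))² = (7/2 + (13/3 - 11/3))² = (7/2 + ⅔)² = (25/6)² = 625/36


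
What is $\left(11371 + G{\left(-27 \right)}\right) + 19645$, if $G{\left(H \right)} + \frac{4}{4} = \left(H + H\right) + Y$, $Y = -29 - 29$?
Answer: $30903$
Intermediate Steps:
$Y = -58$ ($Y = -29 - 29 = -58$)
$G{\left(H \right)} = -59 + 2 H$ ($G{\left(H \right)} = -1 + \left(\left(H + H\right) - 58\right) = -1 + \left(2 H - 58\right) = -1 + \left(-58 + 2 H\right) = -59 + 2 H$)
$\left(11371 + G{\left(-27 \right)}\right) + 19645 = \left(11371 + \left(-59 + 2 \left(-27\right)\right)\right) + 19645 = \left(11371 - 113\right) + 19645 = 11258 + 19645 = 30903$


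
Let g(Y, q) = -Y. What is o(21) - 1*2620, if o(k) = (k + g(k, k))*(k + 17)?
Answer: -2620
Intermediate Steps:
o(k) = 0 (o(k) = (k - k)*(k + 17) = 0*(17 + k) = 0)
o(21) - 1*2620 = 0 - 1*2620 = 0 - 2620 = -2620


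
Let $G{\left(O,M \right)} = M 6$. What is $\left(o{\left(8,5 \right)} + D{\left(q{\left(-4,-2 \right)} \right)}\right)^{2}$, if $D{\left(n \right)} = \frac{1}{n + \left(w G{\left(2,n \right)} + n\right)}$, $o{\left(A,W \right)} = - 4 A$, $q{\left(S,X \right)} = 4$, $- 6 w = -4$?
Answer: $\frac{588289}{576} \approx 1021.3$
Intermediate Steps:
$w = \frac{2}{3}$ ($w = \left(- \frac{1}{6}\right) \left(-4\right) = \frac{2}{3} \approx 0.66667$)
$G{\left(O,M \right)} = 6 M$
$D{\left(n \right)} = \frac{1}{6 n}$ ($D{\left(n \right)} = \frac{1}{n + \left(\frac{2 \cdot 6 n}{3} + n\right)} = \frac{1}{n + \left(4 n + n\right)} = \frac{1}{n + 5 n} = \frac{1}{6 n}$)
$\left(o{\left(8,5 \right)} + D{\left(q{\left(-4,-2 \right)} \right)}\right)^{2} = \left(\left(-4\right) 8 + \frac{1}{6 \cdot 4}\right)^{2} = \left(-32 + \frac{1}{6} \cdot \frac{1}{4}\right)^{2} = \left(-32 + \frac{1}{24}\right)^{2} = \left(- \frac{767}{24}\right)^{2} = \frac{588289}{576}$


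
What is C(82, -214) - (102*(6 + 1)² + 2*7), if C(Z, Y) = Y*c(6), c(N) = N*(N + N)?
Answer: -20420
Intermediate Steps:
c(N) = 2*N² (c(N) = N*(2*N) = 2*N²)
C(Z, Y) = 72*Y (C(Z, Y) = Y*(2*6²) = Y*(2*36) = Y*72 = 72*Y)
C(82, -214) - (102*(6 + 1)² + 2*7) = 72*(-214) - (102*(6 + 1)² + 2*7) = -15408 - (102*7² + 14) = -15408 - (102*49 + 14) = -15408 - (4998 + 14) = -15408 - 1*5012 = -15408 - 5012 = -20420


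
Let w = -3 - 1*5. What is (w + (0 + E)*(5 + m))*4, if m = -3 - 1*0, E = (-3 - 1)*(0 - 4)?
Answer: 96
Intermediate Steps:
E = 16 (E = -4*(-4) = 16)
m = -3 (m = -3 + 0 = -3)
w = -8 (w = -3 - 5 = -8)
(w + (0 + E)*(5 + m))*4 = (-8 + (0 + 16)*(5 - 3))*4 = (-8 + 16*2)*4 = (-8 + 32)*4 = 24*4 = 96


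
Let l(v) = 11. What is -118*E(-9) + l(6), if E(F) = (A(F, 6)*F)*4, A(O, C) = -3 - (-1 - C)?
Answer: 17003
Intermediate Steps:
A(O, C) = -2 + C (A(O, C) = -3 + (1 + C) = -2 + C)
E(F) = 16*F (E(F) = ((-2 + 6)*F)*4 = (4*F)*4 = 16*F)
-118*E(-9) + l(6) = -1888*(-9) + 11 = -118*(-144) + 11 = 16992 + 11 = 17003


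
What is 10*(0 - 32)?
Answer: -320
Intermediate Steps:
10*(0 - 32) = 10*(-32) = -320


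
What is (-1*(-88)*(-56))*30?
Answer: -147840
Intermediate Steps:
(-1*(-88)*(-56))*30 = (88*(-56))*30 = -4928*30 = -147840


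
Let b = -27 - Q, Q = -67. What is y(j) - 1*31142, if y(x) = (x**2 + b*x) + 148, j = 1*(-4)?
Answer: -31138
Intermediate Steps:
b = 40 (b = -27 - 1*(-67) = -27 + 67 = 40)
j = -4
y(x) = 148 + x**2 + 40*x (y(x) = (x**2 + 40*x) + 148 = 148 + x**2 + 40*x)
y(j) - 1*31142 = (148 + (-4)**2 + 40*(-4)) - 1*31142 = (148 + 16 - 160) - 31142 = 4 - 31142 = -31138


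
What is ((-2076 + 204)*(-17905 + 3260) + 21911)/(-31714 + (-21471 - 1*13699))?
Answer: -27437351/66884 ≈ -410.22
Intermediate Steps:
((-2076 + 204)*(-17905 + 3260) + 21911)/(-31714 + (-21471 - 1*13699)) = (-1872*(-14645) + 21911)/(-31714 + (-21471 - 13699)) = (27415440 + 21911)/(-31714 - 35170) = 27437351/(-66884) = 27437351*(-1/66884) = -27437351/66884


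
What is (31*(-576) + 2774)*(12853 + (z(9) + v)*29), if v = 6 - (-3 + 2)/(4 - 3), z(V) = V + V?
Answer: -204783396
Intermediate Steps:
z(V) = 2*V
v = 7 (v = 6 - (-1)/1 = 6 - (-1) = 6 - 1*(-1) = 6 + 1 = 7)
(31*(-576) + 2774)*(12853 + (z(9) + v)*29) = (31*(-576) + 2774)*(12853 + (2*9 + 7)*29) = (-17856 + 2774)*(12853 + (18 + 7)*29) = -15082*(12853 + 25*29) = -15082*(12853 + 725) = -15082*13578 = -204783396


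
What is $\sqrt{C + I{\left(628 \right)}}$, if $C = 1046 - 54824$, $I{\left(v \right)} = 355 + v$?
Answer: $i \sqrt{52795} \approx 229.77 i$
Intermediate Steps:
$C = -53778$ ($C = 1046 - 54824 = -53778$)
$\sqrt{C + I{\left(628 \right)}} = \sqrt{-53778 + \left(355 + 628\right)} = \sqrt{-53778 + 983} = \sqrt{-52795} = i \sqrt{52795}$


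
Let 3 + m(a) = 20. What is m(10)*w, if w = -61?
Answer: -1037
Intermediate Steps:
m(a) = 17 (m(a) = -3 + 20 = 17)
m(10)*w = 17*(-61) = -1037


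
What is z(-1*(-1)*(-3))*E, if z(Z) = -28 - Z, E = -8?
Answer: 200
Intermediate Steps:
z(-1*(-1)*(-3))*E = (-28 - (-1*(-1))*(-3))*(-8) = (-28 - (-3))*(-8) = (-28 - 1*(-3))*(-8) = (-28 + 3)*(-8) = -25*(-8) = 200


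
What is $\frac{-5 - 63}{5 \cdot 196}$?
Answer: $- \frac{17}{245} \approx -0.069388$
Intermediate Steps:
$\frac{-5 - 63}{5 \cdot 196} = \frac{-5 - 63}{980} = \left(-68\right) \frac{1}{980} = - \frac{17}{245}$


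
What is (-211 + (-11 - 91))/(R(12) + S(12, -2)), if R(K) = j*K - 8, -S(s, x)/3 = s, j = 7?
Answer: -313/40 ≈ -7.8250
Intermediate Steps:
S(s, x) = -3*s
R(K) = -8 + 7*K (R(K) = 7*K - 8 = -8 + 7*K)
(-211 + (-11 - 91))/(R(12) + S(12, -2)) = (-211 + (-11 - 91))/((-8 + 7*12) - 3*12) = (-211 - 102)/((-8 + 84) - 36) = -313/(76 - 36) = -313/40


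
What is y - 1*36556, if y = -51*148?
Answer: -44104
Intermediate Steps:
y = -7548
y - 1*36556 = -7548 - 1*36556 = -7548 - 36556 = -44104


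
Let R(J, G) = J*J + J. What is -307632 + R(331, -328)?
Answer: -197740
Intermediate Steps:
R(J, G) = J + J² (R(J, G) = J² + J = J + J²)
-307632 + R(331, -328) = -307632 + 331*(1 + 331) = -307632 + 331*332 = -307632 + 109892 = -197740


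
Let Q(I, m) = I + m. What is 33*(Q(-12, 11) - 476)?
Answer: -15741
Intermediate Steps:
33*(Q(-12, 11) - 476) = 33*((-12 + 11) - 476) = 33*(-1 - 476) = 33*(-477) = -15741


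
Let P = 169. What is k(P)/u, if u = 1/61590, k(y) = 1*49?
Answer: 3017910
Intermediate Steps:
k(y) = 49
u = 1/61590 ≈ 1.6236e-5
k(P)/u = 49/(1/61590) = 49*61590 = 3017910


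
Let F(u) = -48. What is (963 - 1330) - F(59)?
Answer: -319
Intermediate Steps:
(963 - 1330) - F(59) = (963 - 1330) - 1*(-48) = -367 + 48 = -319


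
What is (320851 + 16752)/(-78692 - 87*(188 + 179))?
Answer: -48229/15803 ≈ -3.0519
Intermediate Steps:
(320851 + 16752)/(-78692 - 87*(188 + 179)) = 337603/(-78692 - 87*367) = 337603/(-78692 - 31929) = 337603/(-110621) = 337603*(-1/110621) = -48229/15803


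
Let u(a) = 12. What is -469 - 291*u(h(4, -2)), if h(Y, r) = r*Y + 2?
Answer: -3961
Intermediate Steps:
h(Y, r) = 2 + Y*r (h(Y, r) = Y*r + 2 = 2 + Y*r)
-469 - 291*u(h(4, -2)) = -469 - 291*12 = -469 - 3492 = -3961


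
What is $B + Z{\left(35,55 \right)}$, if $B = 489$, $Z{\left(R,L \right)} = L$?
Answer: $544$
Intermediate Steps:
$B + Z{\left(35,55 \right)} = 489 + 55 = 544$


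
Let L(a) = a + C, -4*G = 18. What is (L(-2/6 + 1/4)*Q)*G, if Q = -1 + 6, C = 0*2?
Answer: 15/8 ≈ 1.8750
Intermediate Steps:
G = -9/2 (G = -1/4*18 = -9/2 ≈ -4.5000)
C = 0
Q = 5
L(a) = a (L(a) = a + 0 = a)
(L(-2/6 + 1/4)*Q)*G = ((-2/6 + 1/4)*5)*(-9/2) = ((-2*1/6 + 1*(1/4))*5)*(-9/2) = ((-1/3 + 1/4)*5)*(-9/2) = -1/12*5*(-9/2) = -5/12*(-9/2) = 15/8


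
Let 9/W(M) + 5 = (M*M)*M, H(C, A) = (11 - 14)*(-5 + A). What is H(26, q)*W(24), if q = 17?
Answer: -324/13819 ≈ -0.023446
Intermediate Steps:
H(C, A) = 15 - 3*A (H(C, A) = -3*(-5 + A) = 15 - 3*A)
W(M) = 9/(-5 + M³) (W(M) = 9/(-5 + (M*M)*M) = 9/(-5 + M²*M) = 9/(-5 + M³))
H(26, q)*W(24) = (15 - 3*17)*(9/(-5 + 24³)) = (15 - 51)*(9/(-5 + 13824)) = -324/13819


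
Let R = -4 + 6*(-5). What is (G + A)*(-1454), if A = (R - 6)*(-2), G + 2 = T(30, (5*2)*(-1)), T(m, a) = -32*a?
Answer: -578692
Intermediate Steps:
R = -34 (R = -4 - 30 = -34)
G = 318 (G = -2 - 32*5*2*(-1) = -2 - 320*(-1) = -2 - 32*(-10) = -2 + 320 = 318)
A = 80 (A = (-34 - 6)*(-2) = -40*(-2) = 80)
(G + A)*(-1454) = (318 + 80)*(-1454) = 398*(-1454) = -578692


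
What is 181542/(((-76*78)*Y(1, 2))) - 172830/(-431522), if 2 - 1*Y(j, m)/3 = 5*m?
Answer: 94256627/56221152 ≈ 1.6765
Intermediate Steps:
Y(j, m) = 6 - 15*m
181542/(((-76*78)*Y(1, 2))) - 172830/(-431522) = 181542/(((-76*78)*(6 - 15*2))) - 172830/(-431522) = 181542/((-5928*(6 - 30))) - 172830*(-1/431522) = 181542/((-5928*(-24))) + 12345/30823 = 181542/142272 + 12345/30823 = 181542*(1/142272) + 12345/30823 = 30257/23712 + 12345/30823 = 94256627/56221152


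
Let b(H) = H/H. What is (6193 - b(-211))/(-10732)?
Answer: -1548/2683 ≈ -0.57697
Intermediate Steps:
b(H) = 1
(6193 - b(-211))/(-10732) = (6193 - 1*1)/(-10732) = (6193 - 1)*(-1/10732) = 6192*(-1/10732) = -1548/2683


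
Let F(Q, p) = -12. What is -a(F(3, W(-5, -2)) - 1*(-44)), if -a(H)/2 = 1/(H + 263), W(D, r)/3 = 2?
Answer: 2/295 ≈ 0.0067797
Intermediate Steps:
W(D, r) = 6 (W(D, r) = 3*2 = 6)
a(H) = -2/(263 + H) (a(H) = -2/(H + 263) = -2/(263 + H))
-a(F(3, W(-5, -2)) - 1*(-44)) = -(-2)/(263 + (-12 - 1*(-44))) = -(-2)/(263 + (-12 + 44)) = -(-2)/(263 + 32) = -(-2)/295 = -1*(-2/295) = 2/295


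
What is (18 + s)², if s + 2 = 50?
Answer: 4356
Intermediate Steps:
s = 48 (s = -2 + 50 = 48)
(18 + s)² = (18 + 48)² = 66² = 4356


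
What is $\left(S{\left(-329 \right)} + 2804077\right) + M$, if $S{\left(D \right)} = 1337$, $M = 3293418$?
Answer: $6098832$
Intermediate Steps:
$\left(S{\left(-329 \right)} + 2804077\right) + M = \left(1337 + 2804077\right) + 3293418 = 2805414 + 3293418 = 6098832$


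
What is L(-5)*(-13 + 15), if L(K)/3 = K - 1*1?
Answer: -36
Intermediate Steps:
L(K) = -3 + 3*K (L(K) = 3*(K - 1*1) = 3*(K - 1) = 3*(-1 + K) = -3 + 3*K)
L(-5)*(-13 + 15) = (-3 + 3*(-5))*(-13 + 15) = (-3 - 15)*2 = -18*2 = -36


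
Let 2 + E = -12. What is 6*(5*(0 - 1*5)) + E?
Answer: -164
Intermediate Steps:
E = -14 (E = -2 - 12 = -14)
6*(5*(0 - 1*5)) + E = 6*(5*(0 - 1*5)) - 14 = 6*(5*(0 - 5)) - 14 = 6*(5*(-5)) - 14 = 6*(-25) - 14 = -150 - 14 = -164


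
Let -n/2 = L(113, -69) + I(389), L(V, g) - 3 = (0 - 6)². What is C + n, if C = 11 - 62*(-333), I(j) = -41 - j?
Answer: 21439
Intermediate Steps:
L(V, g) = 39 (L(V, g) = 3 + (0 - 6)² = 3 + (-6)² = 3 + 36 = 39)
n = 782 (n = -2*(39 + (-41 - 1*389)) = -2*(39 + (-41 - 389)) = -2*(39 - 430) = -2*(-391) = 782)
C = 20657 (C = 11 + 20646 = 20657)
C + n = 20657 + 782 = 21439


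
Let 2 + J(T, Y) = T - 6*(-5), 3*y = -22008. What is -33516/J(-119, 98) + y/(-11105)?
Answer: 53266108/144365 ≈ 368.97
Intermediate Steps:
y = -7336 (y = (⅓)*(-22008) = -7336)
J(T, Y) = 28 + T (J(T, Y) = -2 + (T - 6*(-5)) = -2 + (T + 30) = -2 + (30 + T) = 28 + T)
-33516/J(-119, 98) + y/(-11105) = -33516/(28 - 119) - 7336/(-11105) = -33516/(-91) - 7336*(-1/11105) = -33516*(-1/91) + 7336/11105 = 4788/13 + 7336/11105 = 53266108/144365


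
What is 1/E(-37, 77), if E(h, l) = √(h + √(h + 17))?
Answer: (-37 + 2*I*√5)^(-½) ≈ 0.0098456 - 0.16351*I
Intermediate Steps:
E(h, l) = √(h + √(17 + h))
1/E(-37, 77) = 1/(√(-37 + √(17 - 37))) = 1/(√(-37 + √(-20))) = 1/(√(-37 + 2*I*√5)) = (-37 + 2*I*√5)^(-½)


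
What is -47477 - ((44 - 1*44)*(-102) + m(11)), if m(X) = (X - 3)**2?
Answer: -47541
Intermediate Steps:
m(X) = (-3 + X)**2
-47477 - ((44 - 1*44)*(-102) + m(11)) = -47477 - ((44 - 1*44)*(-102) + (-3 + 11)**2) = -47477 - ((44 - 44)*(-102) + 8**2) = -47477 - (0*(-102) + 64) = -47477 - (0 + 64) = -47477 - 1*64 = -47477 - 64 = -47541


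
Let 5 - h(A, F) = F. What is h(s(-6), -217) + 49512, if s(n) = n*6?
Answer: 49734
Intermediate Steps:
s(n) = 6*n
h(A, F) = 5 - F
h(s(-6), -217) + 49512 = (5 - 1*(-217)) + 49512 = (5 + 217) + 49512 = 222 + 49512 = 49734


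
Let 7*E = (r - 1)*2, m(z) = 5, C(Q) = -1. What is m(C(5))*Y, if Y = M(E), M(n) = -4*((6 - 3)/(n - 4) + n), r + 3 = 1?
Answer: 3510/119 ≈ 29.496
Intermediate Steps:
r = -2 (r = -3 + 1 = -2)
E = -6/7 (E = ((-2 - 1)*2)/7 = (-3*2)/7 = (⅐)*(-6) = -6/7 ≈ -0.85714)
M(n) = -12/(-4 + n) - 4*n (M(n) = -4*(3/(-4 + n) + n) = -4*(n + 3/(-4 + n)) = -12/(-4 + n) - 4*n)
Y = 702/119 (Y = 4*(-3 - (-6/7)² + 4*(-6/7))/(-4 - 6/7) = 4*(-3 - 1*36/49 - 24/7)/(-34/7) = 4*(-7/34)*(-3 - 36/49 - 24/7) = 4*(-7/34)*(-351/49) = 702/119 ≈ 5.8992)
m(C(5))*Y = 5*(702/119) = 3510/119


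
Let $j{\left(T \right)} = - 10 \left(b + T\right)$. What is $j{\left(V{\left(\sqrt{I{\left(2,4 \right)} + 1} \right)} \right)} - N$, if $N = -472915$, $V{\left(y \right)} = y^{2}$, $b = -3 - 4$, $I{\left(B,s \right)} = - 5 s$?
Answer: $473175$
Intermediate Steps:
$b = -7$
$j{\left(T \right)} = 70 - 10 T$ ($j{\left(T \right)} = - 10 \left(-7 + T\right) = 70 - 10 T$)
$j{\left(V{\left(\sqrt{I{\left(2,4 \right)} + 1} \right)} \right)} - N = \left(70 - 10 \left(\sqrt{\left(-5\right) 4 + 1}\right)^{2}\right) - -472915 = \left(70 - 10 \left(\sqrt{-20 + 1}\right)^{2}\right) + 472915 = \left(70 - 10 \left(\sqrt{-19}\right)^{2}\right) + 472915 = \left(70 - 10 \left(i \sqrt{19}\right)^{2}\right) + 472915 = \left(70 - -190\right) + 472915 = \left(70 + 190\right) + 472915 = 260 + 472915 = 473175$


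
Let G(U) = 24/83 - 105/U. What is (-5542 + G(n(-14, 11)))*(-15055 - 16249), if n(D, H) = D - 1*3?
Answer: 244504243256/1411 ≈ 1.7328e+8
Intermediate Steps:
n(D, H) = -3 + D (n(D, H) = D - 3 = -3 + D)
G(U) = 24/83 - 105/U (G(U) = 24*(1/83) - 105/U = 24/83 - 105/U)
(-5542 + G(n(-14, 11)))*(-15055 - 16249) = (-5542 + (24/83 - 105/(-3 - 14)))*(-15055 - 16249) = (-5542 + (24/83 - 105/(-17)))*(-31304) = (-5542 + (24/83 - 105*(-1/17)))*(-31304) = (-5542 + (24/83 + 105/17))*(-31304) = (-5542 + 9123/1411)*(-31304) = -7810639/1411*(-31304) = 244504243256/1411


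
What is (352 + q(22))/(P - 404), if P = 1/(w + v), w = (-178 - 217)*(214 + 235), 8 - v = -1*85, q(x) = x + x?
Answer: -23398584/23871283 ≈ -0.98020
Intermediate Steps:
q(x) = 2*x
v = 93 (v = 8 - (-1)*85 = 8 - 1*(-85) = 8 + 85 = 93)
w = -177355 (w = -395*449 = -177355)
P = -1/177262 (P = 1/(-177355 + 93) = 1/(-177262) = -1/177262 ≈ -5.6414e-6)
(352 + q(22))/(P - 404) = (352 + 2*22)/(-1/177262 - 404) = (352 + 44)/(-71613849/177262) = 396*(-177262/71613849) = -23398584/23871283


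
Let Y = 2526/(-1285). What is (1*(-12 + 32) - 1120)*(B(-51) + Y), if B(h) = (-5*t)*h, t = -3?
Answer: 216821220/257 ≈ 8.4366e+5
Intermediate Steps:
B(h) = 15*h (B(h) = (-5*(-3))*h = 15*h)
Y = -2526/1285 (Y = 2526*(-1/1285) = -2526/1285 ≈ -1.9658)
(1*(-12 + 32) - 1120)*(B(-51) + Y) = (1*(-12 + 32) - 1120)*(15*(-51) - 2526/1285) = (1*20 - 1120)*(-765 - 2526/1285) = (20 - 1120)*(-985551/1285) = -1100*(-985551/1285) = 216821220/257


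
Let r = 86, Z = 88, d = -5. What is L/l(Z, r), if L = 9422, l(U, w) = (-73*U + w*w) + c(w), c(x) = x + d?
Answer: 9422/1053 ≈ 8.9478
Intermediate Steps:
c(x) = -5 + x (c(x) = x - 5 = -5 + x)
l(U, w) = -5 + w + w² - 73*U (l(U, w) = (-73*U + w*w) + (-5 + w) = (-73*U + w²) + (-5 + w) = (w² - 73*U) + (-5 + w) = -5 + w + w² - 73*U)
L/l(Z, r) = 9422/(-5 + 86 + 86² - 73*88) = 9422/(-5 + 86 + 7396 - 6424) = 9422/1053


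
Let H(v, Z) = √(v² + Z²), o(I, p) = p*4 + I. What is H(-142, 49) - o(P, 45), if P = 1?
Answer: -181 + √22565 ≈ -30.783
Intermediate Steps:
o(I, p) = I + 4*p (o(I, p) = 4*p + I = I + 4*p)
H(v, Z) = √(Z² + v²)
H(-142, 49) - o(P, 45) = √(49² + (-142)²) - (1 + 4*45) = √(2401 + 20164) - (1 + 180) = √22565 - 1*181 = √22565 - 181 = -181 + √22565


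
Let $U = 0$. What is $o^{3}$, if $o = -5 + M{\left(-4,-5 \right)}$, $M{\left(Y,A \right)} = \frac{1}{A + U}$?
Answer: $- \frac{17576}{125} \approx -140.61$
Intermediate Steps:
$M{\left(Y,A \right)} = \frac{1}{A}$ ($M{\left(Y,A \right)} = \frac{1}{A + 0} = \frac{1}{A}$)
$o = - \frac{26}{5}$ ($o = -5 + \frac{1}{-5} = -5 - \frac{1}{5} = - \frac{26}{5} \approx -5.2$)
$o^{3} = \left(- \frac{26}{5}\right)^{3} = - \frac{17576}{125}$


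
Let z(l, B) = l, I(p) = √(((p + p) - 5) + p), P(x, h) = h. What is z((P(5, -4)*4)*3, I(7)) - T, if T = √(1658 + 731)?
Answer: -48 - √2389 ≈ -96.877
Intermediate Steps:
I(p) = √(-5 + 3*p) (I(p) = √((2*p - 5) + p) = √((-5 + 2*p) + p) = √(-5 + 3*p))
T = √2389 ≈ 48.877
z((P(5, -4)*4)*3, I(7)) - T = -4*4*3 - √2389 = -16*3 - √2389 = -48 - √2389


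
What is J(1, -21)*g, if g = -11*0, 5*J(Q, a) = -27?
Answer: 0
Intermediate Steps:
J(Q, a) = -27/5 (J(Q, a) = (⅕)*(-27) = -27/5)
g = 0
J(1, -21)*g = -27/5*0 = 0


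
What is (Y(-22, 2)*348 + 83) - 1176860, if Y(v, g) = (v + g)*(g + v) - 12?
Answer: -1041753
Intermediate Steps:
Y(v, g) = -12 + (g + v)**2 (Y(v, g) = (g + v)*(g + v) - 12 = (g + v)**2 - 12 = -12 + (g + v)**2)
(Y(-22, 2)*348 + 83) - 1176860 = ((-12 + (2 - 22)**2)*348 + 83) - 1176860 = ((-12 + (-20)**2)*348 + 83) - 1176860 = ((-12 + 400)*348 + 83) - 1176860 = (388*348 + 83) - 1176860 = (135024 + 83) - 1176860 = 135107 - 1176860 = -1041753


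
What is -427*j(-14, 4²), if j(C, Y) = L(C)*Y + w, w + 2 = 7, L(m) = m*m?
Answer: -1341207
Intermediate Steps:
L(m) = m²
w = 5 (w = -2 + 7 = 5)
j(C, Y) = 5 + Y*C² (j(C, Y) = C²*Y + 5 = Y*C² + 5 = 5 + Y*C²)
-427*j(-14, 4²) = -427*(5 + 4²*(-14)²) = -427*(5 + 16*196) = -427*(5 + 3136) = -427*3141 = -1341207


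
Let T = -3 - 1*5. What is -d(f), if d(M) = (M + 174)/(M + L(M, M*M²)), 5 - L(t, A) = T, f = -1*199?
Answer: -25/186 ≈ -0.13441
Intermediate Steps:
f = -199
T = -8 (T = -3 - 5 = -8)
L(t, A) = 13 (L(t, A) = 5 - 1*(-8) = 5 + 8 = 13)
d(M) = (174 + M)/(13 + M) (d(M) = (M + 174)/(M + 13) = (174 + M)/(13 + M))
-d(f) = -(174 - 199)/(13 - 199) = -(-25)/(-186) = -(-1)*(-25)/186 = -1*25/186 = -25/186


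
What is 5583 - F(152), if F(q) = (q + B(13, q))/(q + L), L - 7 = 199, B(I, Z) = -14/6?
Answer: 5995693/1074 ≈ 5582.6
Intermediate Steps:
B(I, Z) = -7/3 (B(I, Z) = -14*⅙ = -7/3)
L = 206 (L = 7 + 199 = 206)
F(q) = (-7/3 + q)/(206 + q) (F(q) = (q - 7/3)/(q + 206) = (-7/3 + q)/(206 + q))
5583 - F(152) = 5583 - (-7/3 + 152)/(206 + 152) = 5583 - 449/(358*3) = 5583 - 1*449/1074 = 5583 - 449/1074 = 5995693/1074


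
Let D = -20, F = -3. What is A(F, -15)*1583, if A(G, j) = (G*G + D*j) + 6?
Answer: 498645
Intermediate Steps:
A(G, j) = 6 + G² - 20*j (A(G, j) = (G*G - 20*j) + 6 = (G² - 20*j) + 6 = 6 + G² - 20*j)
A(F, -15)*1583 = (6 + (-3)² - 20*(-15))*1583 = (6 + 9 + 300)*1583 = 315*1583 = 498645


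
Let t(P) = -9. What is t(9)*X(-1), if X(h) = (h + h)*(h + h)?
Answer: -36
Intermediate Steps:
X(h) = 4*h² (X(h) = (2*h)*(2*h) = 4*h²)
t(9)*X(-1) = -36*(-1)² = -36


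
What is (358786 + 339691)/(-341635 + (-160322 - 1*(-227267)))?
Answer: -53729/21130 ≈ -2.5428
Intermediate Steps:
(358786 + 339691)/(-341635 + (-160322 - 1*(-227267))) = 698477/(-341635 + (-160322 + 227267)) = 698477/(-341635 + 66945) = 698477/(-274690) = 698477*(-1/274690) = -53729/21130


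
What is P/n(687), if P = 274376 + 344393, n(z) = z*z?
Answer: 618769/471969 ≈ 1.3110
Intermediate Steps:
n(z) = z**2
P = 618769
P/n(687) = 618769/(687**2) = 618769/471969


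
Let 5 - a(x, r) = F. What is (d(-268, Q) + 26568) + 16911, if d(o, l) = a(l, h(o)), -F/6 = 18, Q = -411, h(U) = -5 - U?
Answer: 43592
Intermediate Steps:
F = -108 (F = -6*18 = -108)
a(x, r) = 113 (a(x, r) = 5 - 1*(-108) = 5 + 108 = 113)
d(o, l) = 113
(d(-268, Q) + 26568) + 16911 = (113 + 26568) + 16911 = 26681 + 16911 = 43592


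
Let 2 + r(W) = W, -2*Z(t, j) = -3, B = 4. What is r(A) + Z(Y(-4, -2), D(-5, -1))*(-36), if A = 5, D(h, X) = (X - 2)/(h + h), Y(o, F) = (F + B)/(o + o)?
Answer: -51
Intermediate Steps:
Y(o, F) = (4 + F)/(2*o) (Y(o, F) = (F + 4)/(o + o) = (4 + F)/((2*o)) = (4 + F)*(1/(2*o)) = (4 + F)/(2*o))
D(h, X) = (-2 + X)/(2*h) (D(h, X) = (-2 + X)/((2*h)) = (-2 + X)*(1/(2*h)) = (-2 + X)/(2*h))
Z(t, j) = 3/2 (Z(t, j) = -½*(-3) = 3/2)
r(W) = -2 + W
r(A) + Z(Y(-4, -2), D(-5, -1))*(-36) = (-2 + 5) + (3/2)*(-36) = 3 - 54 = -51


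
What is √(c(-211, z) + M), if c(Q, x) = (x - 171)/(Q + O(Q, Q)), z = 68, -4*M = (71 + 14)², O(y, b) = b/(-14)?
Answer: I*√54345432401/5486 ≈ 42.494*I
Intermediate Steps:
O(y, b) = -b/14 (O(y, b) = b*(-1/14) = -b/14)
M = -7225/4 (M = -(71 + 14)²/4 = -¼*85² = -¼*7225 = -7225/4 ≈ -1806.3)
c(Q, x) = 14*(-171 + x)/(13*Q) (c(Q, x) = (x - 171)/(Q - Q/14) = (-171 + x)/((13*Q/14)) = (-171 + x)*(14/(13*Q)) = 14*(-171 + x)/(13*Q))
√(c(-211, z) + M) = √((14/13)*(-171 + 68)/(-211) - 7225/4) = √((14/13)*(-1/211)*(-103) - 7225/4) = √(1442/2743 - 7225/4) = √(-19812407/10972) = I*√54345432401/5486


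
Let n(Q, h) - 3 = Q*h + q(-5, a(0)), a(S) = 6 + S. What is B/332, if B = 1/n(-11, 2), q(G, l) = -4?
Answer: -1/7636 ≈ -0.00013096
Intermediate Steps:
n(Q, h) = -1 + Q*h (n(Q, h) = 3 + (Q*h - 4) = 3 + (-4 + Q*h) = -1 + Q*h)
B = -1/23 (B = 1/(-1 - 11*2) = 1/(-1 - 22) = 1/(-23) = -1/23 ≈ -0.043478)
B/332 = -1/23/332 = -1/23*1/332 = -1/7636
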